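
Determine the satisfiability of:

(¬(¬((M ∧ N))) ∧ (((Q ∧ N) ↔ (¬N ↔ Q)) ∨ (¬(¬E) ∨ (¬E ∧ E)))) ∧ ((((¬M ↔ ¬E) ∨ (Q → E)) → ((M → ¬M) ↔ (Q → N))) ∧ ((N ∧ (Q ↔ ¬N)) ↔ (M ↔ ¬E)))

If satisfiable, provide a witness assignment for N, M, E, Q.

Case N = True: the formula simplifies to (¬(¬M) ∧ ((Q ↔ ¬Q) ∨ (¬(¬E) ∨ (¬E ∧ E)))) ∧ ((((¬M ↔ ¬E) ∨ (Q → E)) → (M → ¬M)) ∧ (¬Q ↔ (M ↔ ¬E))).
  M = True: simplifies to ((Q ↔ ¬Q) ∨ (¬(¬E) ∨ (¬E ∧ E))) ∧ (¬((E ∨ (Q → E))) ∧ (¬Q ↔ ¬E)).
    E = True: the conjunct ¬((E ∨ (Q → E))) becomes ¬((True ∨ True)) = False.
    E = False: simplifies to (Q ↔ ¬Q) ∧ (¬(¬Q) ∧ ¬Q).
      Q = True: the conjunct Q ↔ ¬Q becomes True ↔ ¬True = False.
      Q = False: the conjunct Q ↔ ¬Q becomes False ↔ ¬False = False.
  M = False: the conjunct ¬(¬M) becomes ¬(¬False) = False.
Case N = False: the conjunct ¬(¬((M ∧ N))) becomes ¬(¬False) = False.
Both cases fail — unsatisfiable.

Unsatisfiable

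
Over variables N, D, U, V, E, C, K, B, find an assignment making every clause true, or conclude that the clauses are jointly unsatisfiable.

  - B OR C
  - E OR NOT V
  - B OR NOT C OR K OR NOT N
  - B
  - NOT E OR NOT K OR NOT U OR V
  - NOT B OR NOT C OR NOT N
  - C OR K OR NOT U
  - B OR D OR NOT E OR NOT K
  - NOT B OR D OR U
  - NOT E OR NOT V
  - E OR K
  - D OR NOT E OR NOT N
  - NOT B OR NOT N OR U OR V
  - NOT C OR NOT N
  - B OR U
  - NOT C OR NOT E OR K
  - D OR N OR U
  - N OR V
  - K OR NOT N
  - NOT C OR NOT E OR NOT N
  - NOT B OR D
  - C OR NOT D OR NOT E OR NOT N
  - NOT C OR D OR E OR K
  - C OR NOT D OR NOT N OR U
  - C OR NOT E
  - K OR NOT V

N: True, D: True, U: True, V: False, E: False, C: False, K: True, B: True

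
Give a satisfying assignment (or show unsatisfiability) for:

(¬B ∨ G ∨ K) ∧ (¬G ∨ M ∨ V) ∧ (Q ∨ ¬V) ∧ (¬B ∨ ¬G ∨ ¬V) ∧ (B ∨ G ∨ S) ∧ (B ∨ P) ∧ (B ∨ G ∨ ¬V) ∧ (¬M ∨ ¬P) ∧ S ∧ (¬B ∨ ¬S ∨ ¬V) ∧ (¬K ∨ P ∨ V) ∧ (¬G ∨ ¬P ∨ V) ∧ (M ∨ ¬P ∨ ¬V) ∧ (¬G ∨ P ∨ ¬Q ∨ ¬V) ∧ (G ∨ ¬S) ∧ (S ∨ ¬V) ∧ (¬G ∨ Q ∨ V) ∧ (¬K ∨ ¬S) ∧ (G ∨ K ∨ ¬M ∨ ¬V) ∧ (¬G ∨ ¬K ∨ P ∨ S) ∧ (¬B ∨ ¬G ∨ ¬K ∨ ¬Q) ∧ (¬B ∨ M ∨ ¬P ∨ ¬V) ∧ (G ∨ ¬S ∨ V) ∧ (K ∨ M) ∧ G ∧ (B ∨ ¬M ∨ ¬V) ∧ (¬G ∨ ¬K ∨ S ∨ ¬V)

P = False, K = False, Q = True, S = True, B = True, M = True, V = False, G = True

Unit clause (S) forces S = True.
In (G ∨ ¬S) only G is left, so G = True.
In (¬K ∨ ¬S) only ¬K is left, so K = False.
In (K ∨ M) only M is left, so M = True.
In (¬M ∨ ¬P) only ¬P is left, so P = False.
In (B ∨ P) only B is left, so B = True.
In (¬B ∨ ¬S ∨ ¬V) only ¬V is left, so V = False.
In (¬G ∨ Q ∨ V) only Q is left, so Q = True.
All clauses satisfied.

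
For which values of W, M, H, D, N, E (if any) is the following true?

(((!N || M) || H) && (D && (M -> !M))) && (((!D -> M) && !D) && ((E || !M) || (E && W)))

Unsatisfiable — no assignment works.

Case D = True: the conjunct !D is False.
Case D = False: the conjunct D is False.
Both cases fail — unsatisfiable.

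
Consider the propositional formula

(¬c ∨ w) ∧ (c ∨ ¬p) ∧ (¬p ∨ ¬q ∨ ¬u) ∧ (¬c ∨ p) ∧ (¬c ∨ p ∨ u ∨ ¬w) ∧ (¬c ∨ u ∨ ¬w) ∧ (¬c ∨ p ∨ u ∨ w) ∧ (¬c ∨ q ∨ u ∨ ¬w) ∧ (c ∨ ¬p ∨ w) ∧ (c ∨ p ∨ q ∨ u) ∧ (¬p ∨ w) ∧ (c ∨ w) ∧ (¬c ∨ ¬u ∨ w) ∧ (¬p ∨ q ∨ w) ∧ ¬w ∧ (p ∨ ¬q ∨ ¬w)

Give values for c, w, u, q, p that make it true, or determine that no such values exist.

Case w = True:
  Clause (¬w) is falsified — contradiction.
Case w = False:
  (¬c ∨ w) forces c = False.
  Clause (c ∨ w) is falsified — contradiction.
Both cases fail, so the formula is unsatisfiable.

Unsatisfiable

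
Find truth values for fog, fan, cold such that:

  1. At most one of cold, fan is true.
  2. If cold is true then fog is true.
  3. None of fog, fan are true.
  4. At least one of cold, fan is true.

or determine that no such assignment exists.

UNSATISFIABLE

Case fog = True:
  Constraint (3) is violated (fog=T) — contradiction.
Case fog = False:
  (2) with fog=F forces cold = False.
  (3) forces fan = False.
  Constraint (4) is violated (cold=F, fan=F) — contradiction.
Both cases fail — unsatisfiable.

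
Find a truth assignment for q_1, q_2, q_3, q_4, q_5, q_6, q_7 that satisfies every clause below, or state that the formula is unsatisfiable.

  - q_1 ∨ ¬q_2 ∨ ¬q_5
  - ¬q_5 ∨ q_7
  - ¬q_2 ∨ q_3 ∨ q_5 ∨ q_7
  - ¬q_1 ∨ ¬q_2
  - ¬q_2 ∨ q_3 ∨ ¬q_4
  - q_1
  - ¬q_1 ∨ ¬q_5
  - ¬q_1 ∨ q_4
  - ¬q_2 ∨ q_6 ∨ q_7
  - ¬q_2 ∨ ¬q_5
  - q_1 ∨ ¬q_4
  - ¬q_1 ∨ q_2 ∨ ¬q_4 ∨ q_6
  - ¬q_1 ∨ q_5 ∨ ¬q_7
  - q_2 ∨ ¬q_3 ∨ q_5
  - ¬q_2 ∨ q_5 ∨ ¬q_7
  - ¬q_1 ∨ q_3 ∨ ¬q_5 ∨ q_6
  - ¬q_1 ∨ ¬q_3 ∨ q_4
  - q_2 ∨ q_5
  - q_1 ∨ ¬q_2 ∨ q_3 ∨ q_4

Case q_1 = True:
  (¬q_1 ∨ ¬q_2) forces q_2 = False.
  (¬q_1 ∨ ¬q_5) forces q_5 = False.
  Clause (q_2 ∨ q_5) is falsified — contradiction.
Case q_1 = False:
  Clause (q_1) is falsified — contradiction.
Both cases fail, so the formula is unsatisfiable.

UNSATISFIABLE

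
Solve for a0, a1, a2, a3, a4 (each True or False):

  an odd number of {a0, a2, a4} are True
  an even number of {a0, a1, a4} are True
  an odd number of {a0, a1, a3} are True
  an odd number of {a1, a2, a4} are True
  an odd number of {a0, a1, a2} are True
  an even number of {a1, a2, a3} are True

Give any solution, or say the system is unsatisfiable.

a0=F; a1=F; a2=T; a3=T; a4=F

{a0, a2, a4}: 1 true → odd ✓
{a0, a1, a4}: 0 true → even ✓
{a0, a1, a3}: 1 true → odd ✓
{a1, a2, a4}: 1 true → odd ✓
{a0, a1, a2}: 1 true → odd ✓
{a1, a2, a3}: 2 true → even ✓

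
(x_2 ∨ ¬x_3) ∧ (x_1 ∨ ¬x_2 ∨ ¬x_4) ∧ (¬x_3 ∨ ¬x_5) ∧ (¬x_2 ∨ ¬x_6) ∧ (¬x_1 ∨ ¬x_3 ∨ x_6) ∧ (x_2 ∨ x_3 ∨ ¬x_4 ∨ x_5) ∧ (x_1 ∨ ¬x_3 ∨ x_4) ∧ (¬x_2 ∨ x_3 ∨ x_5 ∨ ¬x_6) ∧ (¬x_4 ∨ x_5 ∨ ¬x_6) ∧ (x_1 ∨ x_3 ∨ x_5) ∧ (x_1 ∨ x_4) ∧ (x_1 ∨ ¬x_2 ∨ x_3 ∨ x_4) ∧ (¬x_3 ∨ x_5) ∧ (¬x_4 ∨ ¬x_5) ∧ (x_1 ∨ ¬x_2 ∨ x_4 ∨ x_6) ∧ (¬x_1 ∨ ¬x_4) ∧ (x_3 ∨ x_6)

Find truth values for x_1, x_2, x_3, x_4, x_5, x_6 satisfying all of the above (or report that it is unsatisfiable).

Try x_1 = False:
  (x_1 ∨ x_4) forces x_4 = True.
  (x_1 ∨ ¬x_2 ∨ ¬x_4) forces x_2 = False.
  (x_2 ∨ ¬x_3) forces x_3 = False.
  (x_2 ∨ x_3 ∨ ¬x_4 ∨ x_5) forces x_5 = True.
  clause (¬x_4 ∨ ¬x_5) is falsified — backtrack.
So x_1 = True.
  then (¬x_1 ∨ ¬x_4) forces x_4 = False.
Try x_2 = True:
  (¬x_2 ∨ ¬x_6) forces x_6 = False.
  (¬x_1 ∨ ¬x_3 ∨ x_6) forces x_3 = False.
  clause (x_3 ∨ x_6) is falsified — backtrack.
So x_2 = False.
  then (x_2 ∨ ¬x_3) forces x_3 = False.
  then (x_3 ∨ x_6) forces x_6 = True.
Set x_5 = True.
All clauses satisfied.

x_1 = True, x_2 = False, x_3 = False, x_4 = False, x_5 = True, x_6 = True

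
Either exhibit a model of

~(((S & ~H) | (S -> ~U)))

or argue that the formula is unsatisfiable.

H = True; U = True; S = True

  ~(((S & ~H) | (S -> ~U))) = True
    (S & ~H) | (S -> ~U) = False
      S & ~H = False
        ~H = False
      S -> ~U = False
        ~U = False
The formula evaluates to True.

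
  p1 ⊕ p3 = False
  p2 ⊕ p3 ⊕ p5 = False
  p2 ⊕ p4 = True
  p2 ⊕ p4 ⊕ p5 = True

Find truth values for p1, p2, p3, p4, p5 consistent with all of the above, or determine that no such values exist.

p1: False, p2: False, p3: False, p4: True, p5: False

p1 ⊕ p3 = F ⊕ F = False ✓
p2 ⊕ p3 ⊕ p5 = F ⊕ F ⊕ F = False ✓
p2 ⊕ p4 = F ⊕ T = True ✓
p2 ⊕ p4 ⊕ p5 = F ⊕ T ⊕ F = True ✓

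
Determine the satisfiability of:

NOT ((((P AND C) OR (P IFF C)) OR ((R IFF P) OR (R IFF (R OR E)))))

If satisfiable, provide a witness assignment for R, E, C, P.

R = False; E = True; C = False; P = True

  NOT ((((P AND C) OR (P IFF C)) OR ((R IFF P) OR (R IFF (R OR E))))) = True
    ((P AND C) OR (P IFF C)) OR ((R IFF P) OR (R IFF (R OR E))) = False
      (P AND C) OR (P IFF C) = False
        P AND C = False
        P IFF C = False
      (R IFF P) OR (R IFF (R OR E)) = False
        R IFF P = False
        R IFF (R OR E) = False
          R OR E = True
The formula evaluates to True.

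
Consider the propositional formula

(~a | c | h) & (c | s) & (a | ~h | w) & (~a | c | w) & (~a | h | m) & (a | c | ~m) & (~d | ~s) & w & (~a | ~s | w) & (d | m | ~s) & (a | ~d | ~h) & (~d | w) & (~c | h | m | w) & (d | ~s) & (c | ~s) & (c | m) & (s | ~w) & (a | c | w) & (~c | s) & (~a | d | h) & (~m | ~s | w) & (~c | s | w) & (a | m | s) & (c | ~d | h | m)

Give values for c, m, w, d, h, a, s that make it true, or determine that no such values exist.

UNSATISFIABLE

Case w = True:
  (s | ~w) forces s = True.
  (~d | ~s) forces d = False.
  Clause (d | ~s) is falsified — contradiction.
Case w = False:
  Clause (w) is falsified — contradiction.
Both cases fail, so the formula is unsatisfiable.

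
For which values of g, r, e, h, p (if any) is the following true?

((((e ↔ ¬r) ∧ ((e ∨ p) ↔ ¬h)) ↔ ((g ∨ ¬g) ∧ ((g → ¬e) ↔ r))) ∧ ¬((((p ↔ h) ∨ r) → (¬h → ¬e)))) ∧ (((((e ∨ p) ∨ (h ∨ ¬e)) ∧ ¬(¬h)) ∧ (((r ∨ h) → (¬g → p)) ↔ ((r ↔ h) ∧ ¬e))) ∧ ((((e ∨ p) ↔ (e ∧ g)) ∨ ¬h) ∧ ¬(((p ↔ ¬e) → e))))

The formula is unsatisfiable.

Case e = True: the conjunct ¬(((p ↔ ¬e) → e)) becomes ¬((¬p → True)) = False.
Case e = False: the conjunct ¬((((p ↔ h) ∨ r) → (¬h → ¬e))) becomes ¬((((p ↔ h) ∨ r) → True)) = False.
Both cases fail — unsatisfiable.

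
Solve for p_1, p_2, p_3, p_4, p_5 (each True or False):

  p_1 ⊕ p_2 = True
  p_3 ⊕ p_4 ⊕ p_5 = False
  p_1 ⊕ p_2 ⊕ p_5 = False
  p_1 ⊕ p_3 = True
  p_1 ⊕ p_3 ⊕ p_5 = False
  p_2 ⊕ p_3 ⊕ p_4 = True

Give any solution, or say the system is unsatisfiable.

p_1 = True, p_2 = False, p_3 = False, p_4 = True, p_5 = True

p_1 ⊕ p_2 = T ⊕ F = True ✓
p_3 ⊕ p_4 ⊕ p_5 = F ⊕ T ⊕ T = False ✓
p_1 ⊕ p_2 ⊕ p_5 = T ⊕ F ⊕ T = False ✓
p_1 ⊕ p_3 = T ⊕ F = True ✓
p_1 ⊕ p_3 ⊕ p_5 = T ⊕ F ⊕ T = False ✓
p_2 ⊕ p_3 ⊕ p_4 = F ⊕ F ⊕ T = True ✓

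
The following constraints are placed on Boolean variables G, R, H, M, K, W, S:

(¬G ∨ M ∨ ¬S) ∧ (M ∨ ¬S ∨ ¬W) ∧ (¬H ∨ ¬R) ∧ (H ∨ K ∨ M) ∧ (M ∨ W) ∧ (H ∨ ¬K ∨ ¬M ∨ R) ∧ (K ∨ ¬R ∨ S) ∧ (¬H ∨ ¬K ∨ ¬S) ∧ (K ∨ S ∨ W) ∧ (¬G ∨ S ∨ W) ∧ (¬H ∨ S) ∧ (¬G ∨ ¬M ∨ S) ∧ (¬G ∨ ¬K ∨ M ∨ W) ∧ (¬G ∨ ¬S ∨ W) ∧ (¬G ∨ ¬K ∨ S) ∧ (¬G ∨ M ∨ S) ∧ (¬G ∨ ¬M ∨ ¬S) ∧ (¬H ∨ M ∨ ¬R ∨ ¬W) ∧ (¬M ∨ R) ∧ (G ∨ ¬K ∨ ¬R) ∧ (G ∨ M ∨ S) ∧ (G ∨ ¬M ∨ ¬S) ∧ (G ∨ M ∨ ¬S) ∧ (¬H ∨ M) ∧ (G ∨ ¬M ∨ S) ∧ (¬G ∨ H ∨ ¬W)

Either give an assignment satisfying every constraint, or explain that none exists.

No satisfying assignment exists.

Case S = True:
  If M = True:
    (¬G ∨ ¬M ∨ ¬S) forces G = False.
    clause (G ∨ ¬M ∨ ¬S) is falsified.
  If M = False:
    (¬G ∨ M ∨ ¬S) forces G = False.
    clause (G ∨ M ∨ ¬S) is falsified.
  Every sub-case reaches a contradiction.
Case S = False:
  (¬H ∨ S) forces H = False.
  If G = True:
    (¬G ∨ S ∨ W) forces W = True.
    clause (¬G ∨ H ∨ ¬W) is falsified.
  If G = False:
    (G ∨ M ∨ S) forces M = True.
    clause (G ∨ ¬M ∨ S) is falsified.
  Every sub-case reaches a contradiction.
Both cases fail, so the formula is unsatisfiable.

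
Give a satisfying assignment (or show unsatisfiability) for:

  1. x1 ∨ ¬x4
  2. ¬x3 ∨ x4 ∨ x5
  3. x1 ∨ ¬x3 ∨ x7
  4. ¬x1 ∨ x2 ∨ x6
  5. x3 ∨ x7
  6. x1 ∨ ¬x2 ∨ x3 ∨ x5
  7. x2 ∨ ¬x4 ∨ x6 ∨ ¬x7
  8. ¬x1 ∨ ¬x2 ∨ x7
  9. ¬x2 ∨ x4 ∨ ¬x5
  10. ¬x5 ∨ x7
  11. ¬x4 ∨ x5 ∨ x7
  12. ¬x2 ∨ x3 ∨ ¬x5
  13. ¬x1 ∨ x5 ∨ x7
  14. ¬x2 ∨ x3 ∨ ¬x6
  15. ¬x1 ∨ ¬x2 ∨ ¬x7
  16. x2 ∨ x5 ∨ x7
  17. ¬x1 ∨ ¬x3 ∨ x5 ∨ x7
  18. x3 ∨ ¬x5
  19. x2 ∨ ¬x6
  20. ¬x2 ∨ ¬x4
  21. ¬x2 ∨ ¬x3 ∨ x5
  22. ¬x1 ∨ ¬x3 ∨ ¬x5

x1 = False, x2 = False, x3 = True, x4 = False, x5 = True, x6 = False, x7 = True

Set x1 = False.
  then (x1 ∨ ¬x4) forces x4 = False.
Try x2 = True:
  (¬x2 ∨ x4 ∨ ¬x5) forces x5 = False.
  (¬x3 ∨ x4 ∨ x5) forces x3 = False.
  clause (x1 ∨ ¬x2 ∨ x3 ∨ x5) is falsified — backtrack.
So x2 = False.
  then (x2 ∨ ¬x6) forces x6 = False.
Set x3 = True.
  then (¬x3 ∨ x4 ∨ x5) forces x5 = True.
  then (x1 ∨ ¬x3 ∨ x7) forces x7 = True.
All clauses satisfied.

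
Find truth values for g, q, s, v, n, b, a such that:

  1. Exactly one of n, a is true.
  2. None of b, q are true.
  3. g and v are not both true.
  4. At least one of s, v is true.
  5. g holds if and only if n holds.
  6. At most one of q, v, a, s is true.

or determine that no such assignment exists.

g = True; q = False; s = True; v = False; n = True; b = False; a = False

  (1) {n, a}: 1 true — exactly one ✓
  (2) {b, q}: 0 true — none ✓
  (3) g=T, v=F — not both ✓
  (4) {s, v}: 1 true — at least one ✓
  (5) g=T, n=T — same ✓
  (6) {q, v, a, s}: 1 true — at most one ✓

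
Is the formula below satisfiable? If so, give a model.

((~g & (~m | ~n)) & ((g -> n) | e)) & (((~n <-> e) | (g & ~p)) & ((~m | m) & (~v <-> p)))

p=T, m=F, e=F, g=F, n=T, v=F

  (~g & (~m | ~n)) & ((g -> n) | e) = True
    ~g & (~m | ~n) = True
      ~g = True
      ~m | ~n = True
        ~m = True
        ~n = False
    (g -> n) | e = True
      g -> n = True
  ((~n <-> e) | (g & ~p)) & ((~m | m) & (~v <-> p)) = True
    (~n <-> e) | (g & ~p) = True
      ~n <-> e = True
        ~n = False
      g & ~p = False
        ~p = False
    (~m | m) & (~v <-> p) = True
      ~m | m = True
        ~m = True
      ~v <-> p = True
        ~v = True
Both conjuncts True, so the formula holds.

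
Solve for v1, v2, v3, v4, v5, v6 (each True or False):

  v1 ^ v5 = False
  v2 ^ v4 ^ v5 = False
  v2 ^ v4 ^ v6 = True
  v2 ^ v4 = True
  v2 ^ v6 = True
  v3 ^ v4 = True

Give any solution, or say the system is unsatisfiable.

v1: True, v2: True, v3: True, v4: False, v5: True, v6: False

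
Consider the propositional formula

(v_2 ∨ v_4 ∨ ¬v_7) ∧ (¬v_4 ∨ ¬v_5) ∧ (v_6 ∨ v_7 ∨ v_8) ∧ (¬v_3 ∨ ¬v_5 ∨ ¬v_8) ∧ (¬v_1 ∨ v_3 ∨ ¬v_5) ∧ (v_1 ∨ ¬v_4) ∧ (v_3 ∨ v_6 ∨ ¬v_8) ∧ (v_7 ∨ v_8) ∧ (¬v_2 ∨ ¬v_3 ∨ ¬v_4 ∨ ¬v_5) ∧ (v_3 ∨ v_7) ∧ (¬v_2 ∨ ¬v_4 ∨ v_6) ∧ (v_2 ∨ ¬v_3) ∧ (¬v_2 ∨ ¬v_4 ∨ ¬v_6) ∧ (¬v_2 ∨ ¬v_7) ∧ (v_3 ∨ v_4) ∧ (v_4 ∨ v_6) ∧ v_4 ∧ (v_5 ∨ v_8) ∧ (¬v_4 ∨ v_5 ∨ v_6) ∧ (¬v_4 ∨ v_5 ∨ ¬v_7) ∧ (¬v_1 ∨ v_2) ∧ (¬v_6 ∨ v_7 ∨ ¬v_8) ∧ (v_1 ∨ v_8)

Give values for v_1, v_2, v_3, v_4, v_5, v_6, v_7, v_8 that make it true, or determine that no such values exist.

No satisfying assignment exists.

Case v_4 = True:
  (¬v_4 ∨ ¬v_5) forces v_5 = False.
  (v_1 ∨ ¬v_4) forces v_1 = True.
  (v_5 ∨ v_8) forces v_8 = True.
  (¬v_4 ∨ v_5 ∨ v_6) forces v_6 = True.
  (¬v_2 ∨ ¬v_4 ∨ ¬v_6) forces v_2 = False.
  Clause (¬v_1 ∨ v_2) is falsified — contradiction.
Case v_4 = False:
  Clause (v_4) is falsified — contradiction.
Both cases fail, so the formula is unsatisfiable.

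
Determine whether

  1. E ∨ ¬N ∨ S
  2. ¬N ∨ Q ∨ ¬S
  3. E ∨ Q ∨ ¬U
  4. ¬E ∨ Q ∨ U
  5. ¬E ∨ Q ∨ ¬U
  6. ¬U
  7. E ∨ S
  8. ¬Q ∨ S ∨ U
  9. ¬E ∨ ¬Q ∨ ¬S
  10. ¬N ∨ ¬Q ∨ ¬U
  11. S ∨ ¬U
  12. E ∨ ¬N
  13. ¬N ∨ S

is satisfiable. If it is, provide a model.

Unit clause (¬U) forces U = False.
Try S = False:
  (E ∨ S) forces E = True.
  (¬E ∨ Q ∨ U) forces Q = True.
  clause (¬Q ∨ S ∨ U) is falsified — backtrack.
So S = True.
Try N = True:
  (¬N ∨ Q ∨ ¬S) forces Q = True.
  (¬E ∨ ¬Q ∨ ¬S) forces E = False.
  clause (E ∨ ¬N) is falsified — backtrack.
So N = False.
Try E = True:
  (¬E ∨ Q ∨ U) forces Q = True.
  clause (¬E ∨ ¬Q ∨ ¬S) is falsified — backtrack.
So E = False.
Set Q = False.
All clauses satisfied.

S: True, N: False, E: False, U: False, Q: False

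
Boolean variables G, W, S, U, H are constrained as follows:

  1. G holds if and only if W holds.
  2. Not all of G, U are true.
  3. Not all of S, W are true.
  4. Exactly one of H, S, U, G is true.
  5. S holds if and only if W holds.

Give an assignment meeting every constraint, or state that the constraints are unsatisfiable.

G = False, W = False, S = False, U = True, H = False

  (1) G=F, W=F — same ✓
  (2) {G, U}: 1/2 true — not all ✓
  (3) {S, W}: 0/2 true — not all ✓
  (4) {H, S, U, G}: 1 true — exactly one ✓
  (5) S=F, W=F — same ✓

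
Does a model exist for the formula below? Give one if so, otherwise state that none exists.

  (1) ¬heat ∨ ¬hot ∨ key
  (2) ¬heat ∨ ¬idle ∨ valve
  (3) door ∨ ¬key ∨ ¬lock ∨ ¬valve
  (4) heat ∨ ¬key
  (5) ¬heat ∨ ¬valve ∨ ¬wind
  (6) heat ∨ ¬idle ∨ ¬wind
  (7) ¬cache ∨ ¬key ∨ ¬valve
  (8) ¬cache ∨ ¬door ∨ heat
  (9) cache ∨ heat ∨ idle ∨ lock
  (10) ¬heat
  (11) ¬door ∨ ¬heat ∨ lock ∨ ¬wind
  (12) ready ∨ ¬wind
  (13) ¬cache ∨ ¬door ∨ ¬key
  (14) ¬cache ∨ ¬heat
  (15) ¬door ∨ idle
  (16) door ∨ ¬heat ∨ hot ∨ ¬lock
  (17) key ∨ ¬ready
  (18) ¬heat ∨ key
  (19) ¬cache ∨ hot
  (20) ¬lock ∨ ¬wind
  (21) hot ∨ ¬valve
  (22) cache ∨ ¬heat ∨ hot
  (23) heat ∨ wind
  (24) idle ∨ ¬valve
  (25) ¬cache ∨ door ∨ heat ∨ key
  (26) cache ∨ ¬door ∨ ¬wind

No satisfying assignment exists.

Case heat = True:
  Clause (¬heat) is falsified — contradiction.
Case heat = False:
  (heat ∨ ¬key) forces key = False.
  (key ∨ ¬ready) forces ready = False.
  (ready ∨ ¬wind) forces wind = False.
  Clause (heat ∨ wind) is falsified — contradiction.
Both cases fail, so the formula is unsatisfiable.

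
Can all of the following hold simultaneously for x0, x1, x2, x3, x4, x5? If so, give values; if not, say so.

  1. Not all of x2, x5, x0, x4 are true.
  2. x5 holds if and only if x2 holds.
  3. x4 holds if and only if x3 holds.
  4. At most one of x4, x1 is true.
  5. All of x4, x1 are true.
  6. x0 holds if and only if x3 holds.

Case x1 = True:
  (4) with x1=T forces x4 = False.
  Constraint (5) is violated (x4=F) — contradiction.
Case x1 = False:
  Constraint (5) is violated (x1=F) — contradiction.
Both cases fail — unsatisfiable.

The formula is unsatisfiable.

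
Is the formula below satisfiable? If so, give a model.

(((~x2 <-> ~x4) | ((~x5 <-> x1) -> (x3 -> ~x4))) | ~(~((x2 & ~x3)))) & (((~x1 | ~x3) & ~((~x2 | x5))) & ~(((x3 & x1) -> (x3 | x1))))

The conjunct ~(((x3 & x1) -> (x3 | x1))) is unsatisfiable on its own:
  x1=F, x3=F: evaluates to False.
  x1=F, x3=T: evaluates to False.
  x1=T, x3=F: evaluates to False.
  x1=T, x3=T: evaluates to False.
So the whole conjunction is unsatisfiable.

Unsatisfiable — no assignment works.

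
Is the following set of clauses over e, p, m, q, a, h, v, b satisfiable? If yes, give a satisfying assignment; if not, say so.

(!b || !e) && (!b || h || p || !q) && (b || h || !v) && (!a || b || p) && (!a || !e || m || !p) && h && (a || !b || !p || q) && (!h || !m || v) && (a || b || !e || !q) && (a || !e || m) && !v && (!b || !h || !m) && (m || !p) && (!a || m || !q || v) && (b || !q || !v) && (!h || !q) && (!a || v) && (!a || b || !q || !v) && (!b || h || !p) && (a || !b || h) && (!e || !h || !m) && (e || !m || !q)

e: False, p: False, m: False, q: False, a: False, h: True, v: False, b: False

Unit clause (h) forces h = True.
Unit clause (!v) forces v = False.
In (!h || !q) only !q is left, so q = False.
In (!a || v) only !a is left, so a = False.
In (!h || !m || v) only !m is left, so m = False.
In (a || !e || m) only !e is left, so e = False.
In (m || !p) only !p is left, so p = False.
Set b = False.
All clauses satisfied.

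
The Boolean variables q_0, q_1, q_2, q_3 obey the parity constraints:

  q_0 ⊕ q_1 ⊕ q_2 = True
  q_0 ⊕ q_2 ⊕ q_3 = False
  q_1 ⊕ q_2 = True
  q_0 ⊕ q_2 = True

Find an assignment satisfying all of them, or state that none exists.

q_0: False, q_1: False, q_2: True, q_3: True

q_0 ⊕ q_1 ⊕ q_2 = F ⊕ F ⊕ T = True ✓
q_0 ⊕ q_2 ⊕ q_3 = F ⊕ T ⊕ T = False ✓
q_1 ⊕ q_2 = F ⊕ T = True ✓
q_0 ⊕ q_2 = F ⊕ T = True ✓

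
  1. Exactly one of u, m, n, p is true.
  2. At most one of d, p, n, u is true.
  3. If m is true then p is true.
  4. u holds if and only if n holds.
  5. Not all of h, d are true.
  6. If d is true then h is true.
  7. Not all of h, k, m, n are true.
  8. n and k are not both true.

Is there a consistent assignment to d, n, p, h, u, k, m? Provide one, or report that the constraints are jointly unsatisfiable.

d = False, n = False, p = True, h = True, u = False, k = False, m = False

  (1) {u, m, n, p}: 1 true — exactly one ✓
  (2) {d, p, n, u}: 1 true — at most one ✓
  (3) m=F ⇒ p: vacuous ✓
  (4) u=F, n=F — same ✓
  (5) {h, d}: 1/2 true — not all ✓
  (6) d=F ⇒ h: vacuous ✓
  (7) {h, k, m, n}: 1/4 true — not all ✓
  (8) n=F, k=F — not both ✓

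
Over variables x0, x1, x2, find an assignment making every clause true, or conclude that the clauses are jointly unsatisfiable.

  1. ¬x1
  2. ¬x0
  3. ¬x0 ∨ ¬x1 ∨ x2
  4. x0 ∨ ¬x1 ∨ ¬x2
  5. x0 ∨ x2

Unit clause (¬x1) forces x1 = False.
Unit clause (¬x0) forces x0 = False.
In (x0 ∨ x2) only x2 is left, so x2 = True.
Check each clause:
  (¬x1): ¬x1 holds.
  (¬x0): ¬x0 holds.
  (¬x0 ∨ ¬x1 ∨ x2): ¬x0 holds.
  (x0 ∨ ¬x1 ∨ ¬x2): ¬x1 holds.
  (x0 ∨ x2): x2 holds.
All clauses satisfied.

x0=F, x1=F, x2=T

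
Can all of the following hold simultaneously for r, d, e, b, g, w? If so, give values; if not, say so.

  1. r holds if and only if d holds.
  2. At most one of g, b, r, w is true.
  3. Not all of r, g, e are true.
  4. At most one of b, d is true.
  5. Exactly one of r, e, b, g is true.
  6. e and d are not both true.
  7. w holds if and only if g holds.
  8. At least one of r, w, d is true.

r=T, d=T, e=F, b=F, g=F, w=F

  (1) r=T, d=T — same ✓
  (2) {g, b, r, w}: 1 true — at most one ✓
  (3) {r, g, e}: 1/3 true — not all ✓
  (4) {b, d}: 1 true — at most one ✓
  (5) {r, e, b, g}: 1 true — exactly one ✓
  (6) e=F, d=T — not both ✓
  (7) w=F, g=F — same ✓
  (8) {r, w, d}: 2 true — at least one ✓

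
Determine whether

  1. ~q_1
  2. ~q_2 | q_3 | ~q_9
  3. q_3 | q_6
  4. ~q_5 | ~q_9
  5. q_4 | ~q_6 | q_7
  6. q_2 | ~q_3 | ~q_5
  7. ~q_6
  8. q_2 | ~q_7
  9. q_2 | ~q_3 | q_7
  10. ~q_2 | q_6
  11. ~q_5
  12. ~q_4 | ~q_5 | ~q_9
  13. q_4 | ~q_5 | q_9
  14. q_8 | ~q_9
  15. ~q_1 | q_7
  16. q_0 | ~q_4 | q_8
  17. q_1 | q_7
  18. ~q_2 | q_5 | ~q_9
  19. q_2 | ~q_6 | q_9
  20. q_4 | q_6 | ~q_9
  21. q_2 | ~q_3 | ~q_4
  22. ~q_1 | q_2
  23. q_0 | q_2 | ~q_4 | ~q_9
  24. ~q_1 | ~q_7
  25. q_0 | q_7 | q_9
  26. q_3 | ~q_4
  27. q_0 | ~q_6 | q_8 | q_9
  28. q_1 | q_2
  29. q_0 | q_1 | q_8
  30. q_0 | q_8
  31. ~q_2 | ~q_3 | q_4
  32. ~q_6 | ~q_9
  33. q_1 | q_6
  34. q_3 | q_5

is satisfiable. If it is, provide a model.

UNSATISFIABLE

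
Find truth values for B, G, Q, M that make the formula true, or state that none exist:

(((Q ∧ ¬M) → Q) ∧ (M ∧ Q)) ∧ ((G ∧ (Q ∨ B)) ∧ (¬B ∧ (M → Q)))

B = False, G = True, Q = True, M = True

  ((Q ∧ ¬M) → Q) ∧ (M ∧ Q) = True
    (Q ∧ ¬M) → Q = True
      Q ∧ ¬M = False
        ¬M = False
    M ∧ Q = True
  (G ∧ (Q ∨ B)) ∧ (¬B ∧ (M → Q)) = True
    G ∧ (Q ∨ B) = True
      Q ∨ B = True
    ¬B ∧ (M → Q) = True
      ¬B = True
      M → Q = True
Both conjuncts True, so the formula holds.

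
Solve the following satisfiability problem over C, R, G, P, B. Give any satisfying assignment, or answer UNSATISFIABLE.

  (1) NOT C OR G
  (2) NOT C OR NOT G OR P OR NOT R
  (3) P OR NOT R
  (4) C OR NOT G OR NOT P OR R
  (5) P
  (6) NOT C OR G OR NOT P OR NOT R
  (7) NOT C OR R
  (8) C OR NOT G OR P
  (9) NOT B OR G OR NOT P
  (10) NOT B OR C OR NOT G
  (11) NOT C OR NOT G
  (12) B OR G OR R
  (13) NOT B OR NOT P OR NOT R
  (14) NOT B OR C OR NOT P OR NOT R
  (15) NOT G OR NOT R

Unit clause (P) forces P = True.
Try C = True:
  (NOT C OR G) forces G = True.
  clause (NOT C OR NOT G) is falsified — backtrack.
So C = False.
Set R = True.
  then (NOT B OR NOT P OR NOT R) forces B = False.
  then (NOT G OR NOT R) forces G = False.
All clauses satisfied.

C = False; R = True; G = False; P = True; B = False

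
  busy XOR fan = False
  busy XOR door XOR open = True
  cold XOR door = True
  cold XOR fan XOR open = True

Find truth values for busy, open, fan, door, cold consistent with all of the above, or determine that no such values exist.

No satisfying assignment exists.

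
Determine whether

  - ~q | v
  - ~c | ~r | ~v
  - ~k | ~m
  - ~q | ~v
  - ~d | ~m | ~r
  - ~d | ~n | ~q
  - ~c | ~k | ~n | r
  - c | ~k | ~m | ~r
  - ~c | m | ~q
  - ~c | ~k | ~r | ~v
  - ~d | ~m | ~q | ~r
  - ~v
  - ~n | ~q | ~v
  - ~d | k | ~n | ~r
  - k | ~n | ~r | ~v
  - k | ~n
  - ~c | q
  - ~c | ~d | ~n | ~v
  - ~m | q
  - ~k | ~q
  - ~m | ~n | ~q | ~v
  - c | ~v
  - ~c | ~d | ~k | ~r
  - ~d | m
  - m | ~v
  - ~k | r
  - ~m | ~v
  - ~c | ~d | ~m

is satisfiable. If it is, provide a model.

Unit clause (~v) forces v = False.
In (~q | v) only ~q is left, so q = False.
In (~c | q) only ~c is left, so c = False.
In (~m | q) only ~m is left, so m = False.
In (~d | m) only ~d is left, so d = False.
Set n = True.
  then (k | ~n) forces k = True.
  then (~k | r) forces r = True.
All clauses satisfied.

m = False, n = True, r = True, k = True, d = False, v = False, q = False, c = False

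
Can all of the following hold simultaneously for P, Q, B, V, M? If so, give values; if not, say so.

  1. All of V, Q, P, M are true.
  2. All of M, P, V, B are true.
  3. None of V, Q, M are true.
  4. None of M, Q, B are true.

The formula is unsatisfiable.

Case Q = True:
  Constraint (3) is violated (Q=T) — contradiction.
Case Q = False:
  Constraint (1) is violated (Q=F) — contradiction.
Both cases fail — unsatisfiable.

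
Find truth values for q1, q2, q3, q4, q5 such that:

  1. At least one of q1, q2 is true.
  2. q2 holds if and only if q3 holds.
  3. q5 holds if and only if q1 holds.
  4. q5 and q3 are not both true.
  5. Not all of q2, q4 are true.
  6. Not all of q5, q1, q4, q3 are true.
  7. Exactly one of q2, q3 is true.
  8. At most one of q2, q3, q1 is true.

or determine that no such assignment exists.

Case q3 = True:
  (2) with q3=T forces q2 = True.
  Constraint (7) is violated (q2=T, q3=T) — contradiction.
Case q3 = False:
  (2) with q3=F forces q2 = False.
  Constraint (7) is violated (q2=F, q3=F) — contradiction.
Both cases fail — unsatisfiable.

No satisfying assignment exists.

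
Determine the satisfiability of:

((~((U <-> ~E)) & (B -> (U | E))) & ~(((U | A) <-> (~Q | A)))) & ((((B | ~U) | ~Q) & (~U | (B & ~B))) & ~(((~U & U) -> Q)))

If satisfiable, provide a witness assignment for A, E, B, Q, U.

The conjunct ~(((~U & U) -> Q)) is unsatisfiable on its own:
  Q=F, U=F: evaluates to False.
  Q=F, U=T: evaluates to False.
  Q=T, U=F: evaluates to False.
  Q=T, U=T: evaluates to False.
So the whole conjunction is unsatisfiable.

The formula is unsatisfiable.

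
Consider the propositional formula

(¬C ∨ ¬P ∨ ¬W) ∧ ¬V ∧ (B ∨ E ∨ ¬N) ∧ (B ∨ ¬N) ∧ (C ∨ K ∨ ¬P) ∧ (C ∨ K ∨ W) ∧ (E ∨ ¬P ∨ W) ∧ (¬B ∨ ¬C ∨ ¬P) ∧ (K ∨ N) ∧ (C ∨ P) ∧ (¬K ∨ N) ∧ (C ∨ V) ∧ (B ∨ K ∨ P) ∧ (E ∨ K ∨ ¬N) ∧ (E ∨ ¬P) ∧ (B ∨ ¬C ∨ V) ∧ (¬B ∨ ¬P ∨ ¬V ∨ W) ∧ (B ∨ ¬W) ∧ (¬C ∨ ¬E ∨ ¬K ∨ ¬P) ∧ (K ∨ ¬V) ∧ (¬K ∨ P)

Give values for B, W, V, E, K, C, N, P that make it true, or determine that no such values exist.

Unit clause (¬V) forces V = False.
In (C ∨ V) only C is left, so C = True.
In (B ∨ ¬C ∨ V) only B is left, so B = True.
In (¬B ∨ ¬C ∨ ¬P) only ¬P is left, so P = False.
In (¬K ∨ P) only ¬K is left, so K = False.
In (K ∨ N) only N is left, so N = True.
In (E ∨ K ∨ ¬N) only E is left, so E = True.
Set W = False.
All clauses satisfied.

B: True; W: False; V: False; E: True; K: False; C: True; N: True; P: False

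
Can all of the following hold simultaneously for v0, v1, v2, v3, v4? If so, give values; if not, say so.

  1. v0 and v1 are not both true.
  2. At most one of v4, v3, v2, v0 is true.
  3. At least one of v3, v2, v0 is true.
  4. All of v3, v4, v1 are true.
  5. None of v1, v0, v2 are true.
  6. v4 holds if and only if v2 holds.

UNSATISFIABLE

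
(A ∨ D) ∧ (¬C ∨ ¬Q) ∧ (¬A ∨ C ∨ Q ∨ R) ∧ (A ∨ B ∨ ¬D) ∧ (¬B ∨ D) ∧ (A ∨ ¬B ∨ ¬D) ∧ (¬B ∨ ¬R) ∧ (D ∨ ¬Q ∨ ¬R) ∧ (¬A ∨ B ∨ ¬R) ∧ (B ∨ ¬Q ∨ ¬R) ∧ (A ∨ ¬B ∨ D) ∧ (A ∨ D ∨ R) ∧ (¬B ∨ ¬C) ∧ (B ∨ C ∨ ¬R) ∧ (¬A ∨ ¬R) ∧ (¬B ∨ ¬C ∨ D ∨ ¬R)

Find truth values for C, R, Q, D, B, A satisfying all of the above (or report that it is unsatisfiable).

C = True; R = False; Q = False; D = False; B = False; A = True

Set C = True.
  then (¬C ∨ ¬Q) forces Q = False.
  then (¬B ∨ ¬C) forces B = False.
Try R = True:
  (¬A ∨ B ∨ ¬R) forces A = False.
  (A ∨ D) forces D = True.
  clause (A ∨ B ∨ ¬D) is falsified — backtrack.
So R = False.
Set D = False.
  then (A ∨ D) forces A = True.
All clauses satisfied.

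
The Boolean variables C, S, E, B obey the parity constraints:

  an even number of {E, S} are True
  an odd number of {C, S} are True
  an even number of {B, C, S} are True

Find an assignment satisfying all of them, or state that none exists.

C = False, S = True, E = True, B = True

{E, S}: 2 true → even ✓
{C, S}: 1 true → odd ✓
{B, C, S}: 2 true → even ✓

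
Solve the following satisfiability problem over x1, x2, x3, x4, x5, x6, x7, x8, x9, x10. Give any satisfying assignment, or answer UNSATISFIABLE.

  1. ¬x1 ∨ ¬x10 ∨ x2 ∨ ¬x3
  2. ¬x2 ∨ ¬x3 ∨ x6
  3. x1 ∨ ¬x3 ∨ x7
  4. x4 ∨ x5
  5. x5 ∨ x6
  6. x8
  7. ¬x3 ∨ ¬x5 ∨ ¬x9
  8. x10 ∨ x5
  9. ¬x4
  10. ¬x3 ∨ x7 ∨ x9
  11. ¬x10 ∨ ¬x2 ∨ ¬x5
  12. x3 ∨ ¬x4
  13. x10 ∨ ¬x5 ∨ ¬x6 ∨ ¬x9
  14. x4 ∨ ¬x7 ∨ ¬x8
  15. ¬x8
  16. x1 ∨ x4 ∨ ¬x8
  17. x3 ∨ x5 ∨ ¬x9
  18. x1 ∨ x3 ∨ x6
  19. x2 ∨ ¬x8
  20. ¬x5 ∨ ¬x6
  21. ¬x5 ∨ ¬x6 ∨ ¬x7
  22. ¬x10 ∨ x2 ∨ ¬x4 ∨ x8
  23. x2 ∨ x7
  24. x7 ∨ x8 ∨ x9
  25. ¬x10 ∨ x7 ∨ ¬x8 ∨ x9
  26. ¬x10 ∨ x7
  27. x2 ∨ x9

Case x8 = True:
  Clause (¬x8) is falsified — contradiction.
Case x8 = False:
  Clause (x8) is falsified — contradiction.
Both cases fail, so the formula is unsatisfiable.

UNSATISFIABLE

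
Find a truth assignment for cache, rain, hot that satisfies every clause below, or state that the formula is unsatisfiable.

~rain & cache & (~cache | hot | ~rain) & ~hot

cache: True; rain: False; hot: False

Unit clause (~rain) forces rain = False.
Unit clause (cache) forces cache = True.
Unit clause (~hot) forces hot = False.
Check each clause:
  (~rain): ~rain holds.
  (cache): cache holds.
  (~cache | hot | ~rain): ~rain holds.
  (~hot): ~hot holds.
All clauses satisfied.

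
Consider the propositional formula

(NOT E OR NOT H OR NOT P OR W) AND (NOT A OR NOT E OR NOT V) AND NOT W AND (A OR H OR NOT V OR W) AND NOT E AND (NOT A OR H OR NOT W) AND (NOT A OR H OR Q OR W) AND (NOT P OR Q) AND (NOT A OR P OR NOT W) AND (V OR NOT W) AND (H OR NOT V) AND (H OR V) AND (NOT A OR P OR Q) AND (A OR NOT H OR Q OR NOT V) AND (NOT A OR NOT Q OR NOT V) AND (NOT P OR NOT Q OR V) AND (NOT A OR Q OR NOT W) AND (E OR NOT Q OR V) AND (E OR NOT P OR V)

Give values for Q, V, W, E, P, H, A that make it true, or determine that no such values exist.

Unit clause (NOT W) forces W = False.
Unit clause (NOT E) forces E = False.
Set Q = True.
  then (E OR NOT Q OR V) forces V = True.
  then (H OR NOT V) forces H = True.
  then (NOT A OR NOT Q OR NOT V) forces A = False.
Set P = False.
All clauses satisfied.

Q=T; V=T; W=F; E=F; P=F; H=T; A=F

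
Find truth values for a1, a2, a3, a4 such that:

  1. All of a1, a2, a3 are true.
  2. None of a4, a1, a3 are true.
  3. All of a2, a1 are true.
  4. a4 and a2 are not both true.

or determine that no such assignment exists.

Case a1 = True:
  Constraint (2) is violated (a1=T) — contradiction.
Case a1 = False:
  Constraint (1) is violated (a1=F) — contradiction.
Both cases fail — unsatisfiable.

Unsatisfiable — no assignment works.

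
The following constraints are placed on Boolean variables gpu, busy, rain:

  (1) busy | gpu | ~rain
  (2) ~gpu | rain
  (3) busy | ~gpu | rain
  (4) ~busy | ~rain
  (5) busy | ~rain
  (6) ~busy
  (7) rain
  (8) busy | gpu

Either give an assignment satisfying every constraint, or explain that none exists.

UNSATISFIABLE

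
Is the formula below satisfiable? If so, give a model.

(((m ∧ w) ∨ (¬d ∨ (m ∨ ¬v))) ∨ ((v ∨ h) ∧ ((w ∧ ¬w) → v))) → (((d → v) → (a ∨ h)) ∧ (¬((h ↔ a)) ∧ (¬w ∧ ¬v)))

w=F; m=F; d=F; h=F; a=T; v=F

  (((m ∧ w) ∨ (¬d ∨ (m ∨ ¬v))) ∨ ((v ∨ h) ∧ ((w ∧ ¬w) → v))) → (((d → v) → (a ∨ h)) ∧ (¬((h ↔ a)) ∧ (¬w ∧ ¬v))) = True
    ((m ∧ w) ∨ (¬d ∨ (m ∨ ¬v))) ∨ ((v ∨ h) ∧ ((w ∧ ¬w) → v)) = True
      (m ∧ w) ∨ (¬d ∨ (m ∨ ¬v)) = True
        m ∧ w = False
        ¬d ∨ (m ∨ ¬v) = True
          ¬d = True
          m ∨ ¬v = True
            ¬v = True
      (v ∨ h) ∧ ((w ∧ ¬w) → v) = False
        v ∨ h = False
        (w ∧ ¬w) → v = True
          w ∧ ¬w = False
            ¬w = True
    ((d → v) → (a ∨ h)) ∧ (¬((h ↔ a)) ∧ (¬w ∧ ¬v)) = True
      (d → v) → (a ∨ h) = True
        d → v = True
        a ∨ h = True
      ¬((h ↔ a)) ∧ (¬w ∧ ¬v) = True
        ¬((h ↔ a)) = True
          h ↔ a = False
        ¬w ∧ ¬v = True
          ¬w = True
          ¬v = True
The formula evaluates to True.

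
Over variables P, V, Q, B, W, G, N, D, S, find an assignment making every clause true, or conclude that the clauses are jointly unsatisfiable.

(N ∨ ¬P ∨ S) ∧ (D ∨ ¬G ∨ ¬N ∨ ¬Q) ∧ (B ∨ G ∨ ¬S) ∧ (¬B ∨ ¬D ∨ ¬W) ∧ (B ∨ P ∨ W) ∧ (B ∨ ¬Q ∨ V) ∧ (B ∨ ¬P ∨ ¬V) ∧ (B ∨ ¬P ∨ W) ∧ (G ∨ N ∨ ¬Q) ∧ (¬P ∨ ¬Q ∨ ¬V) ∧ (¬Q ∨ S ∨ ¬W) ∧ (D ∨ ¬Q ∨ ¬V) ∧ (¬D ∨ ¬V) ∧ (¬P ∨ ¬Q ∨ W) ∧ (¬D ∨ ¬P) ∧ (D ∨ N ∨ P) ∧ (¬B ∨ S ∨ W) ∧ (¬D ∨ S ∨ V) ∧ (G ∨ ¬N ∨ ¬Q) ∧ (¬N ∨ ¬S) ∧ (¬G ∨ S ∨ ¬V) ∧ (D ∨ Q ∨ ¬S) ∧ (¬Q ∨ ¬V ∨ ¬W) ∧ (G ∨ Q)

Set P = False.
Set V = False.
Set Q = False.
  then (G ∨ Q) forces G = True.
Set B = True.
Set W = False.
  then (¬B ∨ S ∨ W) forces S = True.
  then (¬N ∨ ¬S) forces N = False.
  then (D ∨ Q ∨ ¬S) forces D = True.
All clauses satisfied.

P: False; V: False; Q: False; B: True; W: False; G: True; N: False; D: True; S: True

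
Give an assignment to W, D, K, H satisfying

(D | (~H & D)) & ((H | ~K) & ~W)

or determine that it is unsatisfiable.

W: False; D: True; K: False; H: False

  D | (~H & D) = True
    ~H & D = True
      ~H = True
  (H | ~K) & ~W = True
    H | ~K = True
      ~K = True
    ~W = True
Both conjuncts True, so the formula holds.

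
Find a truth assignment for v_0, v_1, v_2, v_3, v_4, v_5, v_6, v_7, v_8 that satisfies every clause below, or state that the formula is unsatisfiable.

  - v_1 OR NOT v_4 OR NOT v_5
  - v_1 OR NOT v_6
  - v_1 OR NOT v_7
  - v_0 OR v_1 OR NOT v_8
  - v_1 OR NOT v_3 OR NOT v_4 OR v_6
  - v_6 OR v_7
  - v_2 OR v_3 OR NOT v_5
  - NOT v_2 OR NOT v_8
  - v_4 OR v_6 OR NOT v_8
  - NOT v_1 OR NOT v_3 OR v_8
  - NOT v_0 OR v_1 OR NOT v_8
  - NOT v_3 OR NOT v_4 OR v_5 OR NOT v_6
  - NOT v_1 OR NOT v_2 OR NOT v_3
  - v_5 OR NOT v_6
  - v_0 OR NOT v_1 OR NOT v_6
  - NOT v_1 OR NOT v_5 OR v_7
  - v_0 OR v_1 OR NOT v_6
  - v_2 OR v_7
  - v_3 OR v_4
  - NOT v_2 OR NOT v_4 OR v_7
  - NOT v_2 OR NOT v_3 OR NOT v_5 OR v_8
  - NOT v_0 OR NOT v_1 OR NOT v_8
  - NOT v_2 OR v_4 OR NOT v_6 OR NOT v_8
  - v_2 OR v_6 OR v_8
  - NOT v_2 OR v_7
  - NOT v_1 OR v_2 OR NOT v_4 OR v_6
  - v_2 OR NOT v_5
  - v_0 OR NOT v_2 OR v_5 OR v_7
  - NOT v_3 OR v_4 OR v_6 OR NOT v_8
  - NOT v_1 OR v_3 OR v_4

v_0: False, v_1: True, v_2: True, v_3: False, v_4: True, v_5: False, v_6: False, v_7: True, v_8: False

Set v_0 = False.
Set v_1 = True.
  then (v_0 OR NOT v_1 OR NOT v_6) forces v_6 = False.
  then (v_6 OR v_7) forces v_7 = True.
Try v_2 = False:
  (v_2 OR v_6 OR v_8) forces v_8 = True.
  (v_4 OR v_6 OR NOT v_8) forces v_4 = True.
  clause (NOT v_1 OR v_2 OR NOT v_4 OR v_6) is falsified — backtrack.
So v_2 = True.
  then (NOT v_2 OR NOT v_8) forces v_8 = False.
  then (NOT v_1 OR NOT v_3 OR v_8) forces v_3 = False.
  then (v_3 OR v_4) forces v_4 = True.
Set v_5 = False.
All clauses satisfied.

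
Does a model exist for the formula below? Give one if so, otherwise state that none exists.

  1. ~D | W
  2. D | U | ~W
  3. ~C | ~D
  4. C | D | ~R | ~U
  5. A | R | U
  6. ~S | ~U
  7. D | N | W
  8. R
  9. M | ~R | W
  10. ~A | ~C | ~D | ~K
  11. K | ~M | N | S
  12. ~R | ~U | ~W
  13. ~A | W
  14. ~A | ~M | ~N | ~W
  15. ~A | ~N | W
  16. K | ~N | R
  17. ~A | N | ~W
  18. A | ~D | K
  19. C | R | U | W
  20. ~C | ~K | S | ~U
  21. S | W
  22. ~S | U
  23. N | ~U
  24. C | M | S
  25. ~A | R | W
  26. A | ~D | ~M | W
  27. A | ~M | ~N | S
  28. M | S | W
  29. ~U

K = True, R = True, C = False, U = False, S = False, A = False, N = False, D = True, W = True, M = True

Unit clause (R) forces R = True.
Unit clause (~U) forces U = False.
In (~S | U) only ~S is left, so S = False.
In (S | W) only W is left, so W = True.
In (D | U | ~W) only D is left, so D = True.
In (~C | ~D) only ~C is left, so C = False.
In (C | M | S) only M is left, so M = True.
Try K = False:
  (K | ~M | N | S) forces N = True.
  (~A | ~M | ~N | ~W) forces A = False.
  clause (A | ~D | K) is falsified — backtrack.
So K = True.
Try A = True:
  (~A | ~M | ~N | ~W) forces N = False.
  clause (~A | N | ~W) is falsified — backtrack.
So A = False.
  then (A | ~M | ~N | S) forces N = False.
All clauses satisfied.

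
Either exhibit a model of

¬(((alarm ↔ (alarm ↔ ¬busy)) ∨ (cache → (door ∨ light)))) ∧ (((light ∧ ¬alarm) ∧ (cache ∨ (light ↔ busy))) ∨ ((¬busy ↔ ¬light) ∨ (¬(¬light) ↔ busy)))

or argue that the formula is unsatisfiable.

Case light = True: the conjunct ¬(((alarm ↔ (alarm ↔ ¬busy)) ∨ (cache → (door ∨ light)))) becomes ¬(((alarm ↔ (alarm ↔ ¬busy)) ∨ True)) = False.
Case light = False: the formula simplifies to ¬(((alarm ↔ (alarm ↔ ¬busy)) ∨ (cache → door))) ∧ (¬busy ∨ ¬busy).
  busy = True: the conjunct ¬busy ∨ ¬busy becomes ¬True ∨ ¬True = False.
  busy = False: simplifies to ¬(((alarm ↔ alarm) ∨ (cache → door))).
    alarm = True: this becomes ¬((True ∨ (cache → door))) = False.
    alarm = False: this becomes ¬((True ∨ (cache → door))) = False.
Both cases fail — unsatisfiable.

UNSATISFIABLE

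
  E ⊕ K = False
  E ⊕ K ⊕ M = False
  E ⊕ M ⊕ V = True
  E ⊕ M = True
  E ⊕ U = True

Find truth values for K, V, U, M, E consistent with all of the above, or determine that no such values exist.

K: True, V: False, U: False, M: False, E: True

E ⊕ K = T ⊕ T = False ✓
E ⊕ K ⊕ M = T ⊕ T ⊕ F = False ✓
E ⊕ M ⊕ V = T ⊕ F ⊕ F = True ✓
E ⊕ M = T ⊕ F = True ✓
E ⊕ U = T ⊕ F = True ✓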